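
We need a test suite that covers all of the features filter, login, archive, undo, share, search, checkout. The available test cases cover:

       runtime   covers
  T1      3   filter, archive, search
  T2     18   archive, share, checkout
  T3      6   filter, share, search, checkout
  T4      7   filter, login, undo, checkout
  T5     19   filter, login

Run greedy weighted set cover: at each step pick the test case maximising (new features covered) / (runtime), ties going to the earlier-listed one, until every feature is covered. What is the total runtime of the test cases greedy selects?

16

Pick 1: T1 adds 3 new (filter, archive, search) at runtime 3 (ratio 3/3).
Pick 2: T4 adds 3 new (login, undo, checkout) at runtime 7 (ratio 3/7).
Pick 3: T3 adds 1 new (share) at runtime 6 (ratio 1/6).
Greedy total runtime: 3 + 7 + 6 = 16.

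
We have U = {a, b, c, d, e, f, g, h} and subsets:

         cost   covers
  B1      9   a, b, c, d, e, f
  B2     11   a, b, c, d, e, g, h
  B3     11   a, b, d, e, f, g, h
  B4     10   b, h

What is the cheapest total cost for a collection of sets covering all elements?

20

B1, B2 cover every element at cost 9 + 11 = 20.
Any cover uses at least 2 sets; among all covering selections none totals below 20.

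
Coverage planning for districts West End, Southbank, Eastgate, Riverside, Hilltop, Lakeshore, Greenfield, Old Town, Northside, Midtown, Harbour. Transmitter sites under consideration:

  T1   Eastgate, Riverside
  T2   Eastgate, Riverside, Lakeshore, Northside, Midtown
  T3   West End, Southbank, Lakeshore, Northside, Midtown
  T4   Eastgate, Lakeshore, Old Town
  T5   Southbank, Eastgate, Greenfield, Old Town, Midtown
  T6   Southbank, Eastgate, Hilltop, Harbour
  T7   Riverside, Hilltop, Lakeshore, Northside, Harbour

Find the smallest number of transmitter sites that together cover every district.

3

T3, T5, T7 together cover {West End, Southbank, Eastgate, Riverside, Hilltop, Lakeshore, Greenfield, Old Town, Northside, Midtown, Harbour} — every district.
No 2 of the 7 transmitter sites cover everything (all 21 pairs fall short), so 3 is minimum.
Greedy (largest uncovered first) would take T2, T5, T6, T3 — 4 transmitter sites — but 3 suffice.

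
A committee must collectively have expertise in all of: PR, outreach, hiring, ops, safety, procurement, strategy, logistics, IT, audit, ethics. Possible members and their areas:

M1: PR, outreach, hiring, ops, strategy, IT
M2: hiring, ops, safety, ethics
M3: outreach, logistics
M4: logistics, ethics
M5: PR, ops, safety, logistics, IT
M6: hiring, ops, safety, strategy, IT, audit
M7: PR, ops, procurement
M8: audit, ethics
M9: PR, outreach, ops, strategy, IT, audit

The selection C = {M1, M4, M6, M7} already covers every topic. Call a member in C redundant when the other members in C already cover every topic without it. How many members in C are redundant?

0

Drop M1: outreach uncovered — not redundant.
Drop M4: logistics, ethics uncovered — not redundant.
Drop M6: safety, audit uncovered — not redundant.
Drop M7: procurement uncovered — not redundant.
None of the members in C is redundant.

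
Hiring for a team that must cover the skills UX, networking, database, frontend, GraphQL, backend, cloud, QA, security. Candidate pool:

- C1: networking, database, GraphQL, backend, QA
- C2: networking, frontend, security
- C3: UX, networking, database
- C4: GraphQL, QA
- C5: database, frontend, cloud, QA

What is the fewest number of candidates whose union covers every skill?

4

C1, C2, C3, C5 together cover {UX, networking, database, frontend, GraphQL, backend, cloud, QA, security} — every skill.
No 3 of the 5 candidates cover everything (all 10 triples fall short), so 4 is minimum.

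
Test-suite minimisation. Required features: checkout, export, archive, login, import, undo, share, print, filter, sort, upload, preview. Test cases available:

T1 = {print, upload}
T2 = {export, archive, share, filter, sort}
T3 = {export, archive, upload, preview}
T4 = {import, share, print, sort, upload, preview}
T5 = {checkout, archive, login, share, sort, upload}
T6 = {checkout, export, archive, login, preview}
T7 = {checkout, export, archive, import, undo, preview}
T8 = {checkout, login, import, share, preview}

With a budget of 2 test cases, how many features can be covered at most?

10

Choosing T4, T6 covers {checkout, export, archive, login, import, share, print, sort, upload, preview} — 10 features.
No choice of 2 test cases does better; here undo, filter are left uncovered.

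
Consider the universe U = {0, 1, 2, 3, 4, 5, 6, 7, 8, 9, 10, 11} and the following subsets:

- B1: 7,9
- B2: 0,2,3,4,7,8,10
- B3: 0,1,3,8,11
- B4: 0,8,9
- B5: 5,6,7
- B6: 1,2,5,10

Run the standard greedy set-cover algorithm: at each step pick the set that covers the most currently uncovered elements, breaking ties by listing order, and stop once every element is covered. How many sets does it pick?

4

Pick 1: B2 covers 7 new elements (0, 2, 3, 4, 7, 8, 10).
Pick 2: B3 covers 2 new elements (1, 11).
Pick 3: B5 covers 2 new elements (5, 6).
Pick 4: B1 covers 1 new elements (9).
Greedy uses 4 sets.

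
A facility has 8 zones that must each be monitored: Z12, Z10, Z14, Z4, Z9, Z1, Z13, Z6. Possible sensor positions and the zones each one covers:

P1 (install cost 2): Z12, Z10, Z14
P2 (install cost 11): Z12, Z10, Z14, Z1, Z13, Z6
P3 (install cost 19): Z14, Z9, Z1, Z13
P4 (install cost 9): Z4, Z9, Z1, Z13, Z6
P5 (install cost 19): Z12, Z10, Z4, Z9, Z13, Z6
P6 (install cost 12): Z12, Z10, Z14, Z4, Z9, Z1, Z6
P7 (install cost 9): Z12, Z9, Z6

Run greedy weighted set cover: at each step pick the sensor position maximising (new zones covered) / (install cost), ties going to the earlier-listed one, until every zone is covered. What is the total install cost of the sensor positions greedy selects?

11

Pick 1: P1 adds 3 new (Z12, Z10, Z14) at install cost 2 (ratio 3/2).
Pick 2: P4 adds 5 new (Z4, Z9, Z1, Z13, Z6) at install cost 9 (ratio 5/9).
Greedy total install cost: 2 + 9 = 11.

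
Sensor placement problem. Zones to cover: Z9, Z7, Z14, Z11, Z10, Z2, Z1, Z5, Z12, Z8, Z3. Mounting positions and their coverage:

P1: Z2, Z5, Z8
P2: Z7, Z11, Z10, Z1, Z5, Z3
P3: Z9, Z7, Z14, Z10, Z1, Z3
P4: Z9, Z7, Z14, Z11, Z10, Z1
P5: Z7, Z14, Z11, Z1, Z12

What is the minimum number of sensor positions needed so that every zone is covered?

P1, P3, P5 together cover {Z9, Z7, Z14, Z11, Z10, Z2, Z1, Z5, Z12, Z8, Z3} — every zone.
No 2 of the 5 sensor positions cover everything (all 10 pairs fall short), so 3 is minimum.

3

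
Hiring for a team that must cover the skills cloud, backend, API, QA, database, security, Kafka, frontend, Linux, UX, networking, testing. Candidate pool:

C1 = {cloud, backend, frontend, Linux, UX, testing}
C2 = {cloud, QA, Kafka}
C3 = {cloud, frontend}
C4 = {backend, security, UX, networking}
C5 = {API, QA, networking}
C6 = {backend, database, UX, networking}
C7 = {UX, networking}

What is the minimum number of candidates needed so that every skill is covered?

5

C1, C2, C4, C5, C6 together cover {cloud, backend, API, QA, database, security, Kafka, frontend, Linux, UX, networking, testing} — every skill.
No 4 of the 7 candidates cover everything (all 35 size-4 selections fall short), so 5 is minimum.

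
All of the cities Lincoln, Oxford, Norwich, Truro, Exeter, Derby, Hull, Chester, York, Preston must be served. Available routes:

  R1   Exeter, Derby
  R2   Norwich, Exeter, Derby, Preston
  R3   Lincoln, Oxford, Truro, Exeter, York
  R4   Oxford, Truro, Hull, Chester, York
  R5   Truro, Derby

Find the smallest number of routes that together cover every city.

3

R2, R3, R4 together cover {Lincoln, Oxford, Norwich, Truro, Exeter, Derby, Hull, Chester, York, Preston} — every city.
No 2 of the 5 routes cover everything (all 10 pairs fall short), so 3 is minimum.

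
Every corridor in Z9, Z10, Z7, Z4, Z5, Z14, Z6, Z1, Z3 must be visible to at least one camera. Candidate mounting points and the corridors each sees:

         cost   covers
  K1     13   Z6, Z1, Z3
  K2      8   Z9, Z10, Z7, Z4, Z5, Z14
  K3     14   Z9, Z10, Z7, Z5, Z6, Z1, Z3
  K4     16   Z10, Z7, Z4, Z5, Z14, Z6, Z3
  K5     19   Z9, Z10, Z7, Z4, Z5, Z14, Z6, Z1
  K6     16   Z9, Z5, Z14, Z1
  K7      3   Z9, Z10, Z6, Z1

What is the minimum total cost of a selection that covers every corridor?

K4, K7 cover every corridor at cost 16 + 3 = 19.
Any cover uses at least 2 camera mounts; among all covering selections none totals below 19.
Greedy by coverage-per-cost would pick K7, K2, K1 for 24 — worse than the optimum 19.

19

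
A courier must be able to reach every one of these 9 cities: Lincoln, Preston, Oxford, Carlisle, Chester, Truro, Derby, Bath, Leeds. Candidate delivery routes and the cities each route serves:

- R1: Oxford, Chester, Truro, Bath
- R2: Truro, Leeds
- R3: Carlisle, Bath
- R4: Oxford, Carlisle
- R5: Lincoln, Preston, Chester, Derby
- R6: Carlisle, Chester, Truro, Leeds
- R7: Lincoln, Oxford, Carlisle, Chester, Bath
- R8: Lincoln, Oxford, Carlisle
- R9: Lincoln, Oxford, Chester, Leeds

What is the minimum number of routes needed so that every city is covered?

3

R1, R5, R6 together cover {Lincoln, Preston, Oxford, Carlisle, Chester, Truro, Derby, Bath, Leeds} — every city.
No 2 of the 9 routes cover everything (all 36 pairs fall short), so 3 is minimum.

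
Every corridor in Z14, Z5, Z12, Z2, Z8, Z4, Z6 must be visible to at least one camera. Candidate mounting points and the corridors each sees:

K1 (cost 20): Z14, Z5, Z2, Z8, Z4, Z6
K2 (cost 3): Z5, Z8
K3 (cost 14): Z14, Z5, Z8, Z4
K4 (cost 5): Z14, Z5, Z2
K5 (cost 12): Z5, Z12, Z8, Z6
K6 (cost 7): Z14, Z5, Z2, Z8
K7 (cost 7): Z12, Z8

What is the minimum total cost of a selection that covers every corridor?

K1, K7 cover every corridor at cost 20 + 7 = 27.
Any cover uses at least 2 camera mounts; among all covering selections none totals below 27.
Greedy by coverage-per-cost would pick K2, K4, K5, K3 for 34 — worse than the optimum 27.

27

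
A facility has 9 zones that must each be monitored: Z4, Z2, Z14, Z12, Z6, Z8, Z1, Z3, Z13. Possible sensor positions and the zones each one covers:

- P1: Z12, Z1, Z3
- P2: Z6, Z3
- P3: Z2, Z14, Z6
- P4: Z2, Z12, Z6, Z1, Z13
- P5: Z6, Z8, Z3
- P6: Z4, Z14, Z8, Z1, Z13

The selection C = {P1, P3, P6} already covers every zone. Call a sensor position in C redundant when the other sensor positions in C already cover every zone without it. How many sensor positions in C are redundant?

0

Drop P1: Z12, Z3 uncovered — not redundant.
Drop P3: Z2, Z6 uncovered — not redundant.
Drop P6: Z4, Z8, Z13 uncovered — not redundant.
None of the sensor positions in C is redundant.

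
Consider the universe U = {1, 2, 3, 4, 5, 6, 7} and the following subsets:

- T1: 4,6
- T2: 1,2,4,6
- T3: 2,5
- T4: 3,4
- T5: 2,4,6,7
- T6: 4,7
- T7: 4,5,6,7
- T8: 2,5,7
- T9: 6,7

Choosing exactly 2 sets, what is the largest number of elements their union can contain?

6

Choosing T2, T7 covers {1, 2, 4, 5, 6, 7} — 6 elements.
No choice of 2 sets does better; here 3 is left uncovered.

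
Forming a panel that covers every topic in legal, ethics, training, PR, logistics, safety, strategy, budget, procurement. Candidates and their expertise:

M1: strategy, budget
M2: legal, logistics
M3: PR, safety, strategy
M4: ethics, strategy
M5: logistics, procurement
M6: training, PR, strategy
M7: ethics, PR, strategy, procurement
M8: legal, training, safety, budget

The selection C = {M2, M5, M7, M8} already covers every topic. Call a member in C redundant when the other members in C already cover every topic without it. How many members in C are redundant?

2

Drop M2: the rest still cover every topic — redundant.
Drop M5: the rest still cover every topic — redundant.
Drop M7: ethics, PR, strategy uncovered — not redundant.
Drop M8: training, safety, budget uncovered — not redundant.
2 redundant: M2, M5.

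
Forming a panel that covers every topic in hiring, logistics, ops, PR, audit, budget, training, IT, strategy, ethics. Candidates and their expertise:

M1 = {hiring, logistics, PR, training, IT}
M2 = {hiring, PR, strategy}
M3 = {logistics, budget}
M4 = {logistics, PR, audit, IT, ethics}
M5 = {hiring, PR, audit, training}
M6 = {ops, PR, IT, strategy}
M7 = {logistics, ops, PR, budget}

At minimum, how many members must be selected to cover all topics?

4

M1, M2, M4, M7 together cover {hiring, logistics, ops, PR, audit, budget, training, IT, strategy, ethics} — every topic.
No 3 of the 7 members cover everything (all 35 triples fall short), so 4 is minimum.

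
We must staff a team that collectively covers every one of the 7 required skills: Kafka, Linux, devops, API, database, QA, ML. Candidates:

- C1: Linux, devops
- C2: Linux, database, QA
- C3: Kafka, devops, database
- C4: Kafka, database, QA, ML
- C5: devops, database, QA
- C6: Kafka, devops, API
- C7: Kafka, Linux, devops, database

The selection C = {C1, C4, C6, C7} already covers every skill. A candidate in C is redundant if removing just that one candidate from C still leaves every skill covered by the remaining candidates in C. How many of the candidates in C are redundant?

Drop C1: the rest still cover every skill — redundant.
Drop C4: QA, ML uncovered — not redundant.
Drop C6: API uncovered — not redundant.
Drop C7: the rest still cover every skill — redundant.
2 redundant: C1, C7.

2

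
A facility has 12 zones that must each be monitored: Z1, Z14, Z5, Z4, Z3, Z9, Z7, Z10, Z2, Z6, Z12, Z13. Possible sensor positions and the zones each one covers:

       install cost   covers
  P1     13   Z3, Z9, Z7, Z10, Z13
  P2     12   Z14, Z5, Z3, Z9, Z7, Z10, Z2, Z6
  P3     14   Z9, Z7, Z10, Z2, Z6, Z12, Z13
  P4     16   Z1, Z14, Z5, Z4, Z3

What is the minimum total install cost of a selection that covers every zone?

P3, P4 cover every zone at install cost 14 + 16 = 30.
Any cover uses at least 2 sensor positions; among all covering selections none totals below 30.

30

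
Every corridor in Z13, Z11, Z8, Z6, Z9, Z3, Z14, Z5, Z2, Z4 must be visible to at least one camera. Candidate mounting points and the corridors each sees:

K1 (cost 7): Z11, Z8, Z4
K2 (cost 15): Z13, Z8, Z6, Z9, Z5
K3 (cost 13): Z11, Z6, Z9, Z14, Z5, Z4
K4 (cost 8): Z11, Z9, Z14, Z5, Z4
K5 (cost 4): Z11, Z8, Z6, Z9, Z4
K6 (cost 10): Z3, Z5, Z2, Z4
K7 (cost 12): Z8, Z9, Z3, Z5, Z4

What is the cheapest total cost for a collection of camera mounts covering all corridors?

33

K2, K4, K6 cover every corridor at cost 15 + 8 + 10 = 33.
Any cover uses at least 3 camera mounts; among all covering selections none totals below 33.
Greedy by coverage-per-cost would pick K5, K6, K4, K2 for 37 — worse than the optimum 33.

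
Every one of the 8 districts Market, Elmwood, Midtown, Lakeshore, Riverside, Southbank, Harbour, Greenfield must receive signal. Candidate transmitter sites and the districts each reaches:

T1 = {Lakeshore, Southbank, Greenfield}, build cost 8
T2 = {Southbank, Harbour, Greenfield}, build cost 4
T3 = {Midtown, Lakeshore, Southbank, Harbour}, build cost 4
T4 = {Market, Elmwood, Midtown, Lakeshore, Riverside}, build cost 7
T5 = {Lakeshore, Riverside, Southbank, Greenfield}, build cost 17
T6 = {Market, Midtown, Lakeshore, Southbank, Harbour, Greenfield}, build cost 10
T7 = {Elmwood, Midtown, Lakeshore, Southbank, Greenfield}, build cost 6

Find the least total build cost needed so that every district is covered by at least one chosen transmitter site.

11

T2, T4 cover every district at build cost 4 + 7 = 11.
Any cover uses at least 2 transmitter sites; among all covering selections none totals below 11.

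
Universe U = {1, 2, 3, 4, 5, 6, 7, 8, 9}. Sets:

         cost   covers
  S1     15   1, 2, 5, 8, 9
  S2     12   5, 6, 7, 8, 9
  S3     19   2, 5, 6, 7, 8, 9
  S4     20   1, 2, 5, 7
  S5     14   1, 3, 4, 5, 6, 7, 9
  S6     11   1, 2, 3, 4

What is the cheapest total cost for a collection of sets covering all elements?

23

S2, S6 cover every element at cost 12 + 11 = 23.
Any cover uses at least 2 sets; among all covering selections none totals below 23.
Greedy by coverage-per-cost would pick S5, S1 for 29 — worse than the optimum 23.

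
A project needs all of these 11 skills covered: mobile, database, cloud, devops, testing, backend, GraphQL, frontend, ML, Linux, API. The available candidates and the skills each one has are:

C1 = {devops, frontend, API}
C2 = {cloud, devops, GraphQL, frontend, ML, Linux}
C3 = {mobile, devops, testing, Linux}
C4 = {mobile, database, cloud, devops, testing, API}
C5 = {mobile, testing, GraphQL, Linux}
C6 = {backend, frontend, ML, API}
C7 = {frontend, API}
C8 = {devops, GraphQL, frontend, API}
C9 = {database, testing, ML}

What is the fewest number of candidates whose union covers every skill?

C2, C4, C6 together cover {mobile, database, cloud, devops, testing, backend, GraphQL, frontend, ML, Linux, API} — every skill.
No 2 of the 9 candidates cover everything (all 36 pairs fall short), so 3 is minimum.

3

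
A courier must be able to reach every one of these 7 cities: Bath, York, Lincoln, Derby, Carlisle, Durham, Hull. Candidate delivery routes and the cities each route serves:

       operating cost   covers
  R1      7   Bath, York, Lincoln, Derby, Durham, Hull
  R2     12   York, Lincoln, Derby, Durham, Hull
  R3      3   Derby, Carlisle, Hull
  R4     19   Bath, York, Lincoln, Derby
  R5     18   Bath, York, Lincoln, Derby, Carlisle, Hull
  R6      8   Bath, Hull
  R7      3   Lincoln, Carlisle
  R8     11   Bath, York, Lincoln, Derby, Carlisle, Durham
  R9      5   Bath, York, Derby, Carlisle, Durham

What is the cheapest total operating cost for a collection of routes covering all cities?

R1, R3 cover every city at operating cost 7 + 3 = 10.
Any cover uses at least 2 routes; among all covering selections none totals below 10.
Greedy by coverage-per-operating cost would pick R3, R9, R7 for 11 — worse than the optimum 10.

10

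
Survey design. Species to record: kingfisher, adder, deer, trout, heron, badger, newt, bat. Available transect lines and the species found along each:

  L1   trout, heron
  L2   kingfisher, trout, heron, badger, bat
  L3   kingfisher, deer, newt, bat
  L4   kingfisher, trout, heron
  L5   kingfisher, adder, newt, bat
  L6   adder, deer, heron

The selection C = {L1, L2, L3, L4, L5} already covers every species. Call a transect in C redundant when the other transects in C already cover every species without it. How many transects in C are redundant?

2

Drop L1: the rest still cover every species — redundant.
Drop L2: badger uncovered — not redundant.
Drop L3: deer uncovered — not redundant.
Drop L4: the rest still cover every species — redundant.
Drop L5: adder uncovered — not redundant.
2 redundant: L1, L4.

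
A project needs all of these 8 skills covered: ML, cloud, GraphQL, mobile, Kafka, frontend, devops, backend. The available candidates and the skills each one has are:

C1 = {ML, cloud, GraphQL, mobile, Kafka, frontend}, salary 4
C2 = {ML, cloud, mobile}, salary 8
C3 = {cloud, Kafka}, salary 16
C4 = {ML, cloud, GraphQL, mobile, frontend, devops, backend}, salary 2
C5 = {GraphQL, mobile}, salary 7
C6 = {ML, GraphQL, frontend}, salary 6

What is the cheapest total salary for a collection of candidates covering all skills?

6

C1, C4 cover every skill at salary 4 + 2 = 6.
Any cover uses at least 2 candidates; among all covering selections none totals below 6.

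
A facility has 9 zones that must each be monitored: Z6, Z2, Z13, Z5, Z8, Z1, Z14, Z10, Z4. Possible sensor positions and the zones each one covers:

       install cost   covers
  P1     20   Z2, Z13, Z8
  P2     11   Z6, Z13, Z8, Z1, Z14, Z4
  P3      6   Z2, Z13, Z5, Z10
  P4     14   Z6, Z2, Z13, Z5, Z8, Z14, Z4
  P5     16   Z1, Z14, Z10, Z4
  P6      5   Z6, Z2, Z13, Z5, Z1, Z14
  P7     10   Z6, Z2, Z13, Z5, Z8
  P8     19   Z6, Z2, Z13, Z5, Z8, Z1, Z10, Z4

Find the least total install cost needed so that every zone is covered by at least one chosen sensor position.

17

P2, P3 cover every zone at install cost 11 + 6 = 17.
Any cover uses at least 2 sensor positions; among all covering selections none totals below 17.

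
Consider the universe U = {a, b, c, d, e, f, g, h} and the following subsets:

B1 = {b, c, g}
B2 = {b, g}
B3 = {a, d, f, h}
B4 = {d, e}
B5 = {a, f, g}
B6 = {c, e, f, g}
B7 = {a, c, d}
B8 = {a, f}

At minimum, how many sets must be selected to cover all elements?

B1, B3, B4 together cover {a, b, c, d, e, f, g, h} — every element.
No 2 of the 8 sets cover everything (all 28 pairs fall short), so 3 is minimum.

3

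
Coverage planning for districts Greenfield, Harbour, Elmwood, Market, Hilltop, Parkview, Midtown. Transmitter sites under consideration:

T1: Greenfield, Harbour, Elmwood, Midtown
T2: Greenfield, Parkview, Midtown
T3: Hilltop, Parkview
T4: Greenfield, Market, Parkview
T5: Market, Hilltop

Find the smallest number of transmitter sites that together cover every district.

3

T1, T2, T5 together cover {Greenfield, Harbour, Elmwood, Market, Hilltop, Parkview, Midtown} — every district.
No 2 of the 5 transmitter sites cover everything (all 10 pairs fall short), so 3 is minimum.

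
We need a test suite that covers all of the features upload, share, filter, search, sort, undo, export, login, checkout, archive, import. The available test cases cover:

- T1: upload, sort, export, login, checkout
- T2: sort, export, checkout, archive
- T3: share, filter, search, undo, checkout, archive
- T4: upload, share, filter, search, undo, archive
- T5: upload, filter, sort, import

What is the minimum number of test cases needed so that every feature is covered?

3

T1, T3, T5 together cover {upload, share, filter, search, sort, undo, export, login, checkout, archive, import} — every feature.
No 2 of the 5 test cases cover everything (all 10 pairs fall short), so 3 is minimum.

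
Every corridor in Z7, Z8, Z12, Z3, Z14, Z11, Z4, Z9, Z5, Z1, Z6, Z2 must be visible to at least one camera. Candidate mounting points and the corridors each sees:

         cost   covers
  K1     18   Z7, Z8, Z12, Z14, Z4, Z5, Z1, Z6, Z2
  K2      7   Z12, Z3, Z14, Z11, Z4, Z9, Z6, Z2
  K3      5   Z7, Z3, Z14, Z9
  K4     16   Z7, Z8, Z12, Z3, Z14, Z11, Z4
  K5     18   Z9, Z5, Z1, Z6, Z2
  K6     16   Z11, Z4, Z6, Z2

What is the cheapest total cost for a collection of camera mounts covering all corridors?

K1, K2 cover every corridor at cost 18 + 7 = 25.
Any cover uses at least 2 camera mounts; among all covering selections none totals below 25.

25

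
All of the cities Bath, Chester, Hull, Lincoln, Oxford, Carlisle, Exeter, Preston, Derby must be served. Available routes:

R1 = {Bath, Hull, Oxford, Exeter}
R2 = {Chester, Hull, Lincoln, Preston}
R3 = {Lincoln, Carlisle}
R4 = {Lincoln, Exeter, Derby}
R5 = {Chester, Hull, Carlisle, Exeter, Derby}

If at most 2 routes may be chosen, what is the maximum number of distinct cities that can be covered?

Choosing R1, R2 covers {Bath, Chester, Hull, Lincoln, Oxford, Exeter, Preston} — 7 cities.
No choice of 2 routes does better; here Carlisle, Derby are left uncovered.

7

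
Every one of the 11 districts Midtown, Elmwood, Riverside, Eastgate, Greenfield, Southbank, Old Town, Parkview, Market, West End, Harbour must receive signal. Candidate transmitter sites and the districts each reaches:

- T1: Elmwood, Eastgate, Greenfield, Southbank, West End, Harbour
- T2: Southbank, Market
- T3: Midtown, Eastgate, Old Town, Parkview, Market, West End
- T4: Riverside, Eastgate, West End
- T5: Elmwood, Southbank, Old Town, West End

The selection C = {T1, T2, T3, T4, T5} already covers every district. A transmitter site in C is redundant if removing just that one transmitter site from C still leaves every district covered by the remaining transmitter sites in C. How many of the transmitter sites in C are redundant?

Drop T1: Greenfield, Harbour uncovered — not redundant.
Drop T2: the rest still cover every district — redundant.
Drop T3: Midtown, Parkview uncovered — not redundant.
Drop T4: Riverside uncovered — not redundant.
Drop T5: the rest still cover every district — redundant.
2 redundant: T2, T5.

2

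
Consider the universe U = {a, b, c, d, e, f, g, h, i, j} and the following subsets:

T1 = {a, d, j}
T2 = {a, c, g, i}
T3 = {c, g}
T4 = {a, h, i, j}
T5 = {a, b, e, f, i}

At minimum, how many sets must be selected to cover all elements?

4

T1, T2, T4, T5 together cover {a, b, c, d, e, f, g, h, i, j} — every element.
No 3 of the 5 sets cover everything (all 10 triples fall short), so 4 is minimum.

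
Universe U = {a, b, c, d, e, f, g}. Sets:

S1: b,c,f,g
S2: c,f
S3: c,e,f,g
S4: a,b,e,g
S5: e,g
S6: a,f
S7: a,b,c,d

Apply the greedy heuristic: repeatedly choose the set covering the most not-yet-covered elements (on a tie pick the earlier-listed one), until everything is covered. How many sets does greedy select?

3

Pick 1: S1 covers 4 new elements (b, c, f, g).
Pick 2: S4 covers 2 new elements (a, e).
Pick 3: S7 covers 1 new elements (d).
Greedy uses 3 sets. (The true minimum is 2.)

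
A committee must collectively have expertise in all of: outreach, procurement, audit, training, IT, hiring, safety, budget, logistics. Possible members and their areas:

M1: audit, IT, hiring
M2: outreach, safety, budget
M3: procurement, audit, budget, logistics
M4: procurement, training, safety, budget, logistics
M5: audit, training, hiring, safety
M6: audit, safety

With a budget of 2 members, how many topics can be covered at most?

8

Choosing M1, M4 covers {procurement, audit, training, IT, hiring, safety, budget, logistics} — 8 topics.
No choice of 2 members does better; here outreach is left uncovered.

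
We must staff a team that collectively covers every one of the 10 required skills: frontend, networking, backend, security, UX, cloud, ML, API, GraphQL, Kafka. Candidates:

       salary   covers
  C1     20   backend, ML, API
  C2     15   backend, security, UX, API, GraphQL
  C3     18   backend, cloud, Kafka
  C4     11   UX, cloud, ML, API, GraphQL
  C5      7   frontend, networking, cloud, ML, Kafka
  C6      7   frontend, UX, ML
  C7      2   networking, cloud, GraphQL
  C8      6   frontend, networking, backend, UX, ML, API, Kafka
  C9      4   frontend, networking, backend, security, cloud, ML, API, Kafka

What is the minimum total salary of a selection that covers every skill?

C7, C8, C9 cover every skill at salary 2 + 6 + 4 = 12.
Any cover uses at least 2 candidates; among all covering selections none totals below 12.

12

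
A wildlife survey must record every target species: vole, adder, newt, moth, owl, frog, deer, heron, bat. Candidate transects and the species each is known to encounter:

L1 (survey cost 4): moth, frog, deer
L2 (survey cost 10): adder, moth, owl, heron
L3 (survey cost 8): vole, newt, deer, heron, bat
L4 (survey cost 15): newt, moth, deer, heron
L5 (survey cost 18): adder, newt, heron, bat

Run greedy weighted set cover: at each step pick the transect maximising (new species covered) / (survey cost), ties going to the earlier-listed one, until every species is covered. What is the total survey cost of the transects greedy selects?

22

Pick 1: L1 adds 3 new (moth, frog, deer) at survey cost 4 (ratio 3/4).
Pick 2: L3 adds 4 new (vole, newt, heron, bat) at survey cost 8 (ratio 4/8).
Pick 3: L2 adds 2 new (adder, owl) at survey cost 10 (ratio 2/10).
Greedy total survey cost: 4 + 8 + 10 = 22.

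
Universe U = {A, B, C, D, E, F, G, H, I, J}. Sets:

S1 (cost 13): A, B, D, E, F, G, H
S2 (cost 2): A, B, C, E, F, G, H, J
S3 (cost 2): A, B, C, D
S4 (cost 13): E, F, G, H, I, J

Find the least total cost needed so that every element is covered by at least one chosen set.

S3, S4 cover every element at cost 2 + 13 = 15.
Any cover uses at least 2 sets; among all covering selections none totals below 15.
Greedy by coverage-per-cost would pick S2, S3, S4 for 17 — worse than the optimum 15.

15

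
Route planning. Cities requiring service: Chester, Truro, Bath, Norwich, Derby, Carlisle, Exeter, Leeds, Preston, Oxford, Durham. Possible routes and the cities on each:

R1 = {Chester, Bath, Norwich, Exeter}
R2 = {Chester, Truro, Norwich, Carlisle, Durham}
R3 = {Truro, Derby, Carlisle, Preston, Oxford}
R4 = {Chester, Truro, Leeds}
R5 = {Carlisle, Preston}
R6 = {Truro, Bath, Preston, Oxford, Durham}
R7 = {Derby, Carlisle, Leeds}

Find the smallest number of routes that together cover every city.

R1, R6, R7 together cover {Chester, Truro, Bath, Norwich, Derby, Carlisle, Exeter, Leeds, Preston, Oxford, Durham} — every city.
No 2 of the 7 routes cover everything (all 21 pairs fall short), so 3 is minimum.
Greedy (largest uncovered first) would take R2, R3, R1, R4 — 4 routes — but 3 suffice.

3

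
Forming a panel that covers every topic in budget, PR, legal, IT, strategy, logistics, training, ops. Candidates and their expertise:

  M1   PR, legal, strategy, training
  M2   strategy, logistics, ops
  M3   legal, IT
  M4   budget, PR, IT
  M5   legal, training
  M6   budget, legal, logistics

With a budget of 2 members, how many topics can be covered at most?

6

Choosing M1, M2 covers {PR, legal, strategy, logistics, training, ops} — 6 topics.
No choice of 2 members does better; here budget, IT are left uncovered.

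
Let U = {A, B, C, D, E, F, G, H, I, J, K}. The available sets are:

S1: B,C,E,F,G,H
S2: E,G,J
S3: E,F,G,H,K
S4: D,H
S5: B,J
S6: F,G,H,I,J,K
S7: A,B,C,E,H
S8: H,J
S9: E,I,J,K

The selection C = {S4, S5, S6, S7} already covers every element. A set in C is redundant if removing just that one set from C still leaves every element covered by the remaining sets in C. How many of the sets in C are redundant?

1

Drop S4: D uncovered — not redundant.
Drop S5: the rest still cover every element — redundant.
Drop S6: F, G, I, K uncovered — not redundant.
Drop S7: A, C, E uncovered — not redundant.
1 redundant: S5.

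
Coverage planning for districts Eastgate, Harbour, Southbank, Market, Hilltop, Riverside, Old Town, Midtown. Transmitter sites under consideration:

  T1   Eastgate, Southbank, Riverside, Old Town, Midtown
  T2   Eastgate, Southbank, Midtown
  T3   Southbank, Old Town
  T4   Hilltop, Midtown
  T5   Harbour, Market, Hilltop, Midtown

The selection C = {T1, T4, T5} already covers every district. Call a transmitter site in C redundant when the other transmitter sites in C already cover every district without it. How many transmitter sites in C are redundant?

1

Drop T1: Eastgate, Southbank, Riverside, Old Town uncovered — not redundant.
Drop T4: the rest still cover every district — redundant.
Drop T5: Harbour, Market uncovered — not redundant.
1 redundant: T4.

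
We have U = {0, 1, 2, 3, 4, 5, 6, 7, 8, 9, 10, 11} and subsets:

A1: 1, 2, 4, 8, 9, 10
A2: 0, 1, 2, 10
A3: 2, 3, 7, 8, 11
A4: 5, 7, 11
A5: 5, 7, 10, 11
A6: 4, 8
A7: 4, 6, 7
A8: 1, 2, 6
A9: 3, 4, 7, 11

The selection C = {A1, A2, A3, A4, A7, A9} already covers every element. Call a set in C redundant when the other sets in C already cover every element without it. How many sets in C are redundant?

2

Drop A1: 9 uncovered — not redundant.
Drop A2: 0 uncovered — not redundant.
Drop A3: the rest still cover every element — redundant.
Drop A4: 5 uncovered — not redundant.
Drop A7: 6 uncovered — not redundant.
Drop A9: the rest still cover every element — redundant.
2 redundant: A3, A9.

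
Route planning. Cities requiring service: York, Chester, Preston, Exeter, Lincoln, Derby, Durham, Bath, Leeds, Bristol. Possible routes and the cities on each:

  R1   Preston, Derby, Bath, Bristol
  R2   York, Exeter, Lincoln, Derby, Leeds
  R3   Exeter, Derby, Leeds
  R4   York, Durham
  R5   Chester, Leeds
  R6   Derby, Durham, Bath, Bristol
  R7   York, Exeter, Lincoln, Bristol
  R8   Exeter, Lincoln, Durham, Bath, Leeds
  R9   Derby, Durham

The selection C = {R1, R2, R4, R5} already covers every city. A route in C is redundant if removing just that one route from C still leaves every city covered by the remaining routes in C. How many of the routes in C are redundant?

0

Drop R1: Preston, Bath, Bristol uncovered — not redundant.
Drop R2: Exeter, Lincoln uncovered — not redundant.
Drop R4: Durham uncovered — not redundant.
Drop R5: Chester uncovered — not redundant.
None of the routes in C is redundant.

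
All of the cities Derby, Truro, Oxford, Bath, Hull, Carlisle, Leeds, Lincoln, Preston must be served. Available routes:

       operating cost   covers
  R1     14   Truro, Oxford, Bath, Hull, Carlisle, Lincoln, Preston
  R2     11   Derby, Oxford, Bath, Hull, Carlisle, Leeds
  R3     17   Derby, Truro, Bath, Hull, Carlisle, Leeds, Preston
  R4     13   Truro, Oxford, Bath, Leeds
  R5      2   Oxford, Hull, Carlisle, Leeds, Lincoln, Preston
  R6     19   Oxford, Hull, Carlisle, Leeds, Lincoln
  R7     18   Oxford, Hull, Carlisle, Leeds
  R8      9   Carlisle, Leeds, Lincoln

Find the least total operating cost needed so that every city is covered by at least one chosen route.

19

R3, R5 cover every city at operating cost 17 + 2 = 19.
Any cover uses at least 2 routes; among all covering selections none totals below 19.
Greedy by coverage-per-operating cost would pick R5, R2, R4 for 26 — worse than the optimum 19.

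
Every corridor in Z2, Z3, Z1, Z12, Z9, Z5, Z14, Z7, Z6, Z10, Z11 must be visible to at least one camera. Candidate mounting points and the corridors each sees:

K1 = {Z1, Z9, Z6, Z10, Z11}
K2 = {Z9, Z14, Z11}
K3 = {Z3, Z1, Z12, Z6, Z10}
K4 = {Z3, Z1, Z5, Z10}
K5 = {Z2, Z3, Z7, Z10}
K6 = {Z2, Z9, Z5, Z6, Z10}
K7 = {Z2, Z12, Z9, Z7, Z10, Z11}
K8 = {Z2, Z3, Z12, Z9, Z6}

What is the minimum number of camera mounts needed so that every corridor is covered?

4

K1, K2, K4, K7 together cover {Z2, Z3, Z1, Z12, Z9, Z5, Z14, Z7, Z6, Z10, Z11} — every corridor.
No 3 of the 8 camera mounts cover everything (all 56 triples fall short), so 4 is minimum.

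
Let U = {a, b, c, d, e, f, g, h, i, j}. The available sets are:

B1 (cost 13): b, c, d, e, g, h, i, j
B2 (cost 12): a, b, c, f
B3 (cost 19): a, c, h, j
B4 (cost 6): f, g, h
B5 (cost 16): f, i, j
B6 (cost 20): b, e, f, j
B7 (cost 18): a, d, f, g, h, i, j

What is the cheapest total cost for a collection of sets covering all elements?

25

B1, B2 cover every element at cost 13 + 12 = 25.
Any cover uses at least 2 sets; among all covering selections none totals below 25.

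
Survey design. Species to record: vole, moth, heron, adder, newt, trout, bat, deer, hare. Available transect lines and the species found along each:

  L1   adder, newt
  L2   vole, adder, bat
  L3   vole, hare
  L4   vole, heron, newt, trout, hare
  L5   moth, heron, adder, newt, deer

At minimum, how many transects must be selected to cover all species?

L2, L4, L5 together cover {vole, moth, heron, adder, newt, trout, bat, deer, hare} — every species.
No 2 of the 5 transects cover everything (all 10 pairs fall short), so 3 is minimum.

3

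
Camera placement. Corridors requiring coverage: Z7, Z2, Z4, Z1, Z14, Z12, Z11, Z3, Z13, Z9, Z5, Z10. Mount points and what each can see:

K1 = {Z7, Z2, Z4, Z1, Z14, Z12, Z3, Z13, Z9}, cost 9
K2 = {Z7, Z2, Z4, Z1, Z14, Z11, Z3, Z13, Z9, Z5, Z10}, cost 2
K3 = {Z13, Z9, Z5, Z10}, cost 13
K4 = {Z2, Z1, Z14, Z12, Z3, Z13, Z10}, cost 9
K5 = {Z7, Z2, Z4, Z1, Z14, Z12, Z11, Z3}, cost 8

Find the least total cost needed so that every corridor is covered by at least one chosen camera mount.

K2, K5 cover every corridor at cost 2 + 8 = 10.
Any cover uses at least 2 camera mounts; among all covering selections none totals below 10.

10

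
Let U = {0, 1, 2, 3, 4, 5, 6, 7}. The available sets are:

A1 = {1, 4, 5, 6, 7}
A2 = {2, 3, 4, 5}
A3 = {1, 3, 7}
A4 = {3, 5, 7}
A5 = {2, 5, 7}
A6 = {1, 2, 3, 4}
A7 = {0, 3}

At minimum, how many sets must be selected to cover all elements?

A1, A2, A7 together cover {0, 1, 2, 3, 4, 5, 6, 7} — every element.
No 2 of the 7 sets cover everything (all 21 pairs fall short), so 3 is minimum.

3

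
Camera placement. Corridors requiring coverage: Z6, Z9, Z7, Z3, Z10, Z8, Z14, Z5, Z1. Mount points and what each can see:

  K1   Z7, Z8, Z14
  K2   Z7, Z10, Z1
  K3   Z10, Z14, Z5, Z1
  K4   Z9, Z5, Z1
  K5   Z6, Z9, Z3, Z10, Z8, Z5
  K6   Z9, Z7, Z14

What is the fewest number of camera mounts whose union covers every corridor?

3

K1, K2, K5 together cover {Z6, Z9, Z7, Z3, Z10, Z8, Z14, Z5, Z1} — every corridor.
No 2 of the 6 camera mounts cover everything (all 15 pairs fall short), so 3 is minimum.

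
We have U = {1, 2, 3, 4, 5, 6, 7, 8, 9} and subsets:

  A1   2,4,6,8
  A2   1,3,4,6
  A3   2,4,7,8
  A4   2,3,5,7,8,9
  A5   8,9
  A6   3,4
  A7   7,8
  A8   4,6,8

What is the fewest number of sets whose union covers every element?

2

A2, A4 together cover {1, 2, 3, 4, 5, 6, 7, 8, 9} — every element.
No single set contains all 9 elements, so 2 is optimal.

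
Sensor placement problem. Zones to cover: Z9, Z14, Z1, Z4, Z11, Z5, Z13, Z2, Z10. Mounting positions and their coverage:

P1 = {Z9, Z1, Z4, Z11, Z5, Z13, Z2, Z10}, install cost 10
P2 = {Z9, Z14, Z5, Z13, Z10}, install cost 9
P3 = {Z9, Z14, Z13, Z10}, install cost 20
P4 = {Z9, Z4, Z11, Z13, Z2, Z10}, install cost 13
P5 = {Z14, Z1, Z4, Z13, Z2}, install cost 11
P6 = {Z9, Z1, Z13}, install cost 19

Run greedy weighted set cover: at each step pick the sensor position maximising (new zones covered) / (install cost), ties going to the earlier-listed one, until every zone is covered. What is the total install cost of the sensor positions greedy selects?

19

Pick 1: P1 adds 8 new (Z9, Z1, Z4, Z11, Z5, Z13, Z2, Z10) at install cost 10 (ratio 8/10).
Pick 2: P2 adds 1 new (Z14) at install cost 9 (ratio 1/9).
Greedy total install cost: 10 + 9 = 19.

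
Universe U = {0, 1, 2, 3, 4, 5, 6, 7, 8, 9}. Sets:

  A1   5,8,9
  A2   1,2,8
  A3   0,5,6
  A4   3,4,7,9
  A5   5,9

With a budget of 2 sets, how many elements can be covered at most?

7

Choosing A2, A4 covers {1, 2, 3, 4, 7, 8, 9} — 7 elements.
No choice of 2 sets does better; here 0, 5, 6 are left uncovered.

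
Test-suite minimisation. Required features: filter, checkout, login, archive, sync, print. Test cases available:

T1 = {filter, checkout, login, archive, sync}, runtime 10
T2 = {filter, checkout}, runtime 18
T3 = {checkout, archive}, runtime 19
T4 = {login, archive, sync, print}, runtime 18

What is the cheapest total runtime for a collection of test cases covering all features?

T1, T4 cover every feature at runtime 10 + 18 = 28.
Any cover uses at least 2 test cases; among all covering selections none totals below 28.

28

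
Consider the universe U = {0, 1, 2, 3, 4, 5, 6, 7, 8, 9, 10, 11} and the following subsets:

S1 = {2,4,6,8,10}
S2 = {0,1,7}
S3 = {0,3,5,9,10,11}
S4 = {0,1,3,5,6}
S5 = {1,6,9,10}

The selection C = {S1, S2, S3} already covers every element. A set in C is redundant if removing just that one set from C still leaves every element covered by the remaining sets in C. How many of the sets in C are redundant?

0

Drop S1: 2, 4, 6, 8 uncovered — not redundant.
Drop S2: 1, 7 uncovered — not redundant.
Drop S3: 3, 5, 9, 11 uncovered — not redundant.
None of the sets in C is redundant.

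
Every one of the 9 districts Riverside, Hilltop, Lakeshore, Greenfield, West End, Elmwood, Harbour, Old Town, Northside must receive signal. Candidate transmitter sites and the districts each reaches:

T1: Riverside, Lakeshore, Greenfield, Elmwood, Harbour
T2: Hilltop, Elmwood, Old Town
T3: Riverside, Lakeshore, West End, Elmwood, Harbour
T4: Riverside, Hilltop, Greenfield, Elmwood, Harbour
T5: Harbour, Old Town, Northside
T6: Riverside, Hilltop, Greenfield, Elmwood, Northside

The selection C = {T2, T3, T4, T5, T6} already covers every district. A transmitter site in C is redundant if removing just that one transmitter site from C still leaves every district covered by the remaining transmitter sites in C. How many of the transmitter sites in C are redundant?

4

Drop T2: the rest still cover every district — redundant.
Drop T3: Lakeshore, West End uncovered — not redundant.
Drop T4: the rest still cover every district — redundant.
Drop T5: the rest still cover every district — redundant.
Drop T6: the rest still cover every district — redundant.
4 redundant: T2, T4, T5, T6.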